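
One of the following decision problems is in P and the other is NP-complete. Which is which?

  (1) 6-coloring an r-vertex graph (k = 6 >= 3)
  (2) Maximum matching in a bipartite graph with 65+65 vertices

(1) is NP-complete: graph k-coloring for k>=3 is NP-complete by reduction from 3-SAT.
(2) is P: Hopcroft-Karp runs in O(E sqrt(V)).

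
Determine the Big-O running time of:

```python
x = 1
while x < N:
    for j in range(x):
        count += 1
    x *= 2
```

Time complexity: O(n).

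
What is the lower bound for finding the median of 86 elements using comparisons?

To find the median of 86 elements, every element must be compared at least once, so the lower bound is Omega(n). The BFPRT algorithm achieves O(n), making this tight.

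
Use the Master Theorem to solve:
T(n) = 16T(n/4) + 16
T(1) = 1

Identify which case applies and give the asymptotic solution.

a=16, b=4, f(n)=16.
log_4(16) = 2 > 0.
Since f(n) = O(n^0) is polynomially smaller than n^2, Case 1 applies.
T(n) = Theta(n^2).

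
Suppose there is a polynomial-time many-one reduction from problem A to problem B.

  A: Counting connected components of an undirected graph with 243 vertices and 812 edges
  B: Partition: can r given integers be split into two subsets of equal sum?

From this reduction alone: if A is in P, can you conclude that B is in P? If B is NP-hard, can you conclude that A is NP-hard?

A poly-time reduction A <=_p B transfers tractability DOWN (B easy => A easy) and hardness UP (A hard => B hard), not the reverse.
From A in P, the reduction alone does NOT give B in P: any problem in P trivially reduces to SAT, yet SAT is not known to be in P.
From B NP-hard, the reduction alone does NOT give A NP-hard: again, easy problems reduce to hard ones.
(Here in fact A is P and B is NP-complete.)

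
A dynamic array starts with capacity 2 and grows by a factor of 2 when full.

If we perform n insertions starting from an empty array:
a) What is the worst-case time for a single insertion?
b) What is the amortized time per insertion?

(a) Worst-case single insertion: O(n) -- when the array is full at capacity c, the resize copies all c elements, and c can be Theta(n).
(b) Resizes happen at sizes 2, 4, 8, ... Total copy cost for n insertions: 2 + 4 + ... = O(n) (geometric series with ratio 1/2). Amortized cost per insertion: O(n)/n = O(1).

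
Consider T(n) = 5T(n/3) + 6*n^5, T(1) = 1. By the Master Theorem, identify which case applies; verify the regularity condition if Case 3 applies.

a=5, b=3, f(n)=6*n^5.
log_3(5) = 1.465 < 5.
f(n) = Omega(n^(1.465+epsilon)) for some epsilon > 0, so Case 3 is the candidate.
Regularity: a*f(n/b) = 5*6*(n/3)^5 = (5/243)*6*n^5 <= c*f(n) with c = 5/243 < 1. Satisfied.
Case 3: T(n) = Theta(n^5).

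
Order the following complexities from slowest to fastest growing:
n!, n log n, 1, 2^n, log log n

Ordered by growth rate: 1 < log log n < n log n < 2^n < n!.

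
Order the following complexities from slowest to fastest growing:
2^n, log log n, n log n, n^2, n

Ordered by growth rate: log log n < n < n log n < n^2 < 2^n.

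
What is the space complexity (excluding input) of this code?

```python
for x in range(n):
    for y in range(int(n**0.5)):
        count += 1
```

Space complexity: O(1).
Only a constant amount of auxiliary storage is used; nothing grows with n.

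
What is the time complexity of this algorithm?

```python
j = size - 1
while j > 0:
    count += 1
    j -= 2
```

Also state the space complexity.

Time complexity: O(n).
Space complexity: O(1).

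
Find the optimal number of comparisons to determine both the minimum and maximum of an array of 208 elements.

Naive approach: 414 comparisons (207 for max + 207 for min).
Optimal: Compare elements in pairs first (floor(n/2) = 104 comparisons), then find max among winners and min among losers (103 comparisons each).
Total: ceil(3n/2) - 2 = 310 comparisons. An adversary argument shows this is also a lower bound.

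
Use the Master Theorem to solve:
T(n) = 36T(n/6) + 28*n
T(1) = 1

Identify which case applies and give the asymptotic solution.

a=36, b=6, f(n)=28*n.
log_6(36) = 2 > 1.
Since f(n) = O(n^1) is polynomially smaller than n^2, Case 1 applies.
T(n) = Theta(n^2).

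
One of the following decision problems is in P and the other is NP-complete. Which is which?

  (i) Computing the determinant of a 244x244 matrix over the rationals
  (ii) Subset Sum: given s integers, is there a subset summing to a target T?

(i) is P: Gaussian elimination runs in O(n^3).
(ii) is NP-complete: one of Karp's 21 NP-complete problems.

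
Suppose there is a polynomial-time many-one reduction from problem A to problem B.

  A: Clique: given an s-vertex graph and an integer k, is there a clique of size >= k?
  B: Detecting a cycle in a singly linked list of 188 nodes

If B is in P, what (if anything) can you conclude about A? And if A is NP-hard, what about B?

A poly-time reduction A <=_p B means any A-instance can be transformed to a B-instance in poly time.
If B is in P: compose the reduction with B's poly-time algorithm to solve A in poly time, so A is in P.
If A is NP-hard: every NP problem reduces to A, which reduces to B; composing reductions, every NP problem reduces to B, so B is NP-hard.
(Here in fact A is NP-complete and B is in P, so no such reduction is known -- its existence would imply P = NP; the analysis concerns only what the assumed reduction would or would not let you conclude.)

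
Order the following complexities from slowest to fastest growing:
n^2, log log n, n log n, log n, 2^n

Ordered by growth rate: log log n < log n < n log n < n^2 < 2^n.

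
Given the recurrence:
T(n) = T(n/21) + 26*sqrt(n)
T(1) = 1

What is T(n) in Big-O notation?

Each level contributes sqrt(n/21^k). Geometric series with ratio 1/sqrt(21) < 1 sums to O(sqrt(n)).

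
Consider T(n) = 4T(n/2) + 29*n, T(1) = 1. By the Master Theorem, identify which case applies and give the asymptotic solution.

a=4, b=2, f(n)=29*n.
log_2(4) = 2 > 1.
Since f(n) = O(n^1) is polynomially smaller than n^2, Case 1 applies.
T(n) = Theta(n^2).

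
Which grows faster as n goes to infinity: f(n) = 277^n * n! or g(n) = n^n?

f(n) = 277^n * n! grows faster: by Stirling n! ~ sqrt(2 pi n)(n/e)^n, so 277^n n! / n^n ~ (277/e)^n sqrt(2 pi n) -> infinity since 277/e > 1.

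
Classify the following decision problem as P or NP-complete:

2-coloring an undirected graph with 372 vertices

This problem is in P: 2-coloring is bipartiteness testing via BFS, O(V+E).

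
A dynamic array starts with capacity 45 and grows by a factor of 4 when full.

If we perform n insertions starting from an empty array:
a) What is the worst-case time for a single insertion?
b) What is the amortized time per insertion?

(a) Worst-case single insertion: O(n) -- when the array is full at capacity c, the resize copies all c elements, and c can be Theta(n).
(b) Resizes happen at sizes 45, 180, 720, ... Total copy cost for n insertions: 45 + 180 + ... = O(n) (geometric series with ratio 1/4). Amortized cost per insertion: O(n)/n = O(1).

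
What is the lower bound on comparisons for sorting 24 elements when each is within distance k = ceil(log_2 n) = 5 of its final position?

Partition the 24 positions into floor(n/k) blocks of k = 5 consecutive positions; any permutation within a block keeps every element within k of its final position, so there are at least (k!)^(n/k) distinguishable inputs. Lower bound: log_2((k!)^(n/k)) = (n/k) * log_2(k!) = Theta(n log k); with k = ceil(log_2 n), this is Omega(n log log n).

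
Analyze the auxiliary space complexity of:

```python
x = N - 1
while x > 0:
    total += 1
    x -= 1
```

Space complexity: O(1).
Only a constant amount of auxiliary storage is used; nothing grows with n.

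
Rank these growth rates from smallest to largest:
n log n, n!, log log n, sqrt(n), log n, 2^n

Ordered by growth rate: log log n < log n < sqrt(n) < n log n < 2^n < n!.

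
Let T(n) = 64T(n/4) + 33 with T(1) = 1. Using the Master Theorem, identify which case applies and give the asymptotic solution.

a=64, b=4, f(n)=33.
log_4(64) = 3 > 0.
Since f(n) = O(n^0) is polynomially smaller than n^3, Case 1 applies.
T(n) = Theta(n^3).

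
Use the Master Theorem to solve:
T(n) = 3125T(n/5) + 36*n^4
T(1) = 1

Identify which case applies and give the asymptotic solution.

a=3125, b=5, f(n)=36*n^4.
log_5(3125) = 5 > 4.
Since f(n) = O(n^4) is polynomially smaller than n^5, Case 1 applies.
T(n) = Theta(n^5).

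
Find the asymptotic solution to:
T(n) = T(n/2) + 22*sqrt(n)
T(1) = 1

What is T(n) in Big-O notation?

Each level contributes sqrt(n/2^k). Geometric series with ratio 1/sqrt(2) < 1 sums to O(sqrt(n)).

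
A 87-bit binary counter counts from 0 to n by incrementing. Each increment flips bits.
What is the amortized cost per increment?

Bit i flips every 2^i increments. Total flips over n increments: sum_{i=0}^{87} n/2^i < 2n. Amortized cost: 2n/n = O(1).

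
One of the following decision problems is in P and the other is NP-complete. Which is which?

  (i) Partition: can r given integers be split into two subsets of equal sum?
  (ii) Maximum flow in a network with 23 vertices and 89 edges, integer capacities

(i) is NP-complete: Subset Sum reduces to it (one of Karp's 21 NP-complete problems).
(ii) is P: Edmonds-Karp / push-relabel run in polynomial time.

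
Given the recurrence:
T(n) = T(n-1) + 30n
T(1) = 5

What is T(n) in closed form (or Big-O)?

Unrolling: T(n) = 5 + 30*(2 + 3 + ... + n) = 5 + 30*(n(n+1)/2 - 1) = O(n^2).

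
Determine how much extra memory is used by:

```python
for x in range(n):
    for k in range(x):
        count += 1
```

Space complexity: O(1).
Only a constant amount of auxiliary storage is used; nothing grows with n.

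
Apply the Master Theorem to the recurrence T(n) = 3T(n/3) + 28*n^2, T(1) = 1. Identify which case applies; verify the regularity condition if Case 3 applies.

a=3, b=3, f(n)=28*n^2.
log_3(3) = 1 < 2.
f(n) = Omega(n^(1+epsilon)) for some epsilon > 0, so Case 3 is the candidate.
Regularity: a*f(n/b) = 3*28*(n/3)^2 = (3/9)*28*n^2 <= c*f(n) with c = 3/9 < 1. Satisfied.
Case 3: T(n) = Theta(n^2).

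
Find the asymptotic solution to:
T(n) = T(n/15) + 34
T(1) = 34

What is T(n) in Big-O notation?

Each step divides n by 15 and adds 34. After log_15(n) steps, T(n) = O(log n).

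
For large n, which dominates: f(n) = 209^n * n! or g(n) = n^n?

f(n) = 209^n * n! grows faster: by Stirling n! ~ sqrt(2 pi n)(n/e)^n, so 209^n n! / n^n ~ (209/e)^n sqrt(2 pi n) -> infinity since 209/e > 1.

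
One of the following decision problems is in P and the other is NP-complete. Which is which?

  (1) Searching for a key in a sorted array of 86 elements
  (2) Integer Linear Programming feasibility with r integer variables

(1) is P: binary search runs in O(log n).
(2) is NP-complete: ILP feasibility is NP-complete (LP relaxation is in P).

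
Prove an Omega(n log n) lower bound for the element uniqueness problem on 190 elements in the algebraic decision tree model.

In the algebraic decision tree model, element uniqueness on 190 elements is equivalent to determining which cell of an arrangement of C(190,2) = 17955 hyperplanes x_i = x_j contains the input point. Ben-Or's theorem shows this requires Omega(n log n).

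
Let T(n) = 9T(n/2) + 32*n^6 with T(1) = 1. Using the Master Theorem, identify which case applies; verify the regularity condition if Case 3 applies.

a=9, b=2, f(n)=32*n^6.
log_2(9) = 3.17 < 6.
f(n) = Omega(n^(3.17+epsilon)) for some epsilon > 0, so Case 3 is the candidate.
Regularity: a*f(n/b) = 9*32*(n/2)^6 = (9/64)*32*n^6 <= c*f(n) with c = 9/64 < 1. Satisfied.
Case 3: T(n) = Theta(n^6).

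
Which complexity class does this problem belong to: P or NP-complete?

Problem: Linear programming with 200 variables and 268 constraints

This problem is in P: the ellipsoid and interior-point methods run in polynomial time.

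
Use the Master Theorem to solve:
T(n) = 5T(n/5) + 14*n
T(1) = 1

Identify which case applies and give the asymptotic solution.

a=5, b=5, f(n)=14*n.
log_5(5) = 1, so n^(log_b(a)) = n.
f(n) = Theta(n), so Case 2 applies.
T(n) = Theta(n log n).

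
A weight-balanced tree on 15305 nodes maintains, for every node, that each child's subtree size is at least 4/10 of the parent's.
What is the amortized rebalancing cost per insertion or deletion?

With balance ratio 4/10, tree height is O(log_{10/4}(15305)) = O(log n). A rebalance at a node of size s costs O(s) but requires Omega(s) updates in that subtree to retrigger. Summed over the O(log n) ancestors of the touched leaf, amortized rebalancing is O(log n).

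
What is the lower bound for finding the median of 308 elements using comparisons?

To find the median of 308 elements, every element must be compared at least once, so the lower bound is Omega(n). The BFPRT algorithm achieves O(n), making this tight.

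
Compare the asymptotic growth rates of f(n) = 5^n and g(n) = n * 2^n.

f(n) = 5^n grows faster: 5^n / (n 2^n) = (5/2)^n / n -> infinity since 5/2 > 1.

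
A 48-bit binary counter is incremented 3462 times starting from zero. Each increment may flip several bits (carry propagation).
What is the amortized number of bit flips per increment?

Bit i flips on every 2^i-th increment, so over 3462 increments bit i flips floor(3462/2^i) times. Summing over i: total flips < 2 * 3462. Amortized: < 2 = O(1) per increment.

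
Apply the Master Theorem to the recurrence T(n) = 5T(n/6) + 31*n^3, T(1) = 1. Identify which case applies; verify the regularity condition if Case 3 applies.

a=5, b=6, f(n)=31*n^3.
log_6(5) = 0.8982 < 3.
f(n) = Omega(n^(0.8982+epsilon)) for some epsilon > 0, so Case 3 is the candidate.
Regularity: a*f(n/b) = 5*31*(n/6)^3 = (5/216)*31*n^3 <= c*f(n) with c = 5/216 < 1. Satisfied.
Case 3: T(n) = Theta(n^3).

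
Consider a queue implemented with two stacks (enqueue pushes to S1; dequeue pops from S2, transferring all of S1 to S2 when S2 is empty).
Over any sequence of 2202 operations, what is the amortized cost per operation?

Each element is pushed to S1 once, popped once, pushed to S2 once, and popped once: 4 unit operations over its lifetime. Over 2202 operations the total work is O(2202). Amortized O(1) per enqueue/dequeue.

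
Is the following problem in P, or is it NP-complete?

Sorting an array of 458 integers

This problem is in P: merge sort runs in O(n log n).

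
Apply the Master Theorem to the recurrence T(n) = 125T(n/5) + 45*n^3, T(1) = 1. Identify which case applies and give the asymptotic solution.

a=125, b=5, f(n)=45*n^3.
log_5(125) = 3, so n^(log_b(a)) = n^3.
f(n) = Theta(n^3), so Case 2 applies.
T(n) = Theta(n^3 log n).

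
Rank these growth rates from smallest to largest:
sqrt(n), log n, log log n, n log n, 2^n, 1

Ordered by growth rate: 1 < log log n < log n < sqrt(n) < n log n < 2^n.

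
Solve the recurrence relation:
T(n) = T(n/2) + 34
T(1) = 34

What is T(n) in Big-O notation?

Each step divides n by 2 and adds 34. After log_2(n) steps, T(n) = O(log n).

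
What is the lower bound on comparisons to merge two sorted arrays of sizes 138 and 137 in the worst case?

Adversary: with |138 - 137| <= 1 the inputs can be fully interleaved so that every adjacent pair in the merged output comes from different arrays. Then each of the 274 adjacent pairs must be directly compared, or the algorithm cannot determine their relative order. Standard merge meets this bound.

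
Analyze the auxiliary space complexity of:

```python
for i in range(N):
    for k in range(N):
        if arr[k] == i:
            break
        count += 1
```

Space complexity: O(1).
Only a constant amount of auxiliary storage is used; nothing grows with n.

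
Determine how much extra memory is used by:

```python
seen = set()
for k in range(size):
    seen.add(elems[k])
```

Space complexity: O(n).
Auxiliary storage grows linearly with the input size n in the worst case.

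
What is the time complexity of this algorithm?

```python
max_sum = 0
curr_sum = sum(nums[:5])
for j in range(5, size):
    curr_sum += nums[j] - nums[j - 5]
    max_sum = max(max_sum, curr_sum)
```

Time complexity: O(n).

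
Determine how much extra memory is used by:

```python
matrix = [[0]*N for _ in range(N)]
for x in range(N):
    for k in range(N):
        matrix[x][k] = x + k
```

Space complexity: O(n^2).
A 2D structure of size n x n is allocated.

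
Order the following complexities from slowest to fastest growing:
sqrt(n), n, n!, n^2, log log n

Ordered by growth rate: log log n < sqrt(n) < n < n^2 < n!.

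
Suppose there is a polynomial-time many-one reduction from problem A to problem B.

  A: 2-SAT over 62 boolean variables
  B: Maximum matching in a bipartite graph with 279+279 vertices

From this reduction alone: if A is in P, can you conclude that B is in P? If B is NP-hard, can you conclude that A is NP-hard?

A poly-time reduction A <=_p B transfers tractability DOWN (B easy => A easy) and hardness UP (A hard => B hard), not the reverse.
From A in P, the reduction alone does NOT give B in P: any problem in P trivially reduces to SAT, yet SAT is not known to be in P.
From B NP-hard, the reduction alone does NOT give A NP-hard: again, easy problems reduce to hard ones.
(Here in fact A is P and B is P.)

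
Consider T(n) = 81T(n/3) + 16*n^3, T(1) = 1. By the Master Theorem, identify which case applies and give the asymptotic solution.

a=81, b=3, f(n)=16*n^3.
log_3(81) = 4 > 3.
Since f(n) = O(n^3) is polynomially smaller than n^4, Case 1 applies.
T(n) = Theta(n^4).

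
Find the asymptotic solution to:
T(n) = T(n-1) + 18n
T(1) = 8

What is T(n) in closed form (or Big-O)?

Unrolling: T(n) = 8 + 18*(2 + 3 + ... + n) = 8 + 18*(n(n+1)/2 - 1) = O(n^2).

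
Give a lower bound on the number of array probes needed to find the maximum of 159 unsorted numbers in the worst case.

Adversary: any unprobed cell could hold a value larger than everything seen so far. If fewer than 159 cells are probed, the adversary places the max in an unprobed cell. So all 159 cells must be examined; together with 159-1 comparisons this is tight.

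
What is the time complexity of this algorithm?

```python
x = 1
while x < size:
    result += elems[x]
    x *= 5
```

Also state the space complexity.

Time complexity: O(log n).
Space complexity: O(1).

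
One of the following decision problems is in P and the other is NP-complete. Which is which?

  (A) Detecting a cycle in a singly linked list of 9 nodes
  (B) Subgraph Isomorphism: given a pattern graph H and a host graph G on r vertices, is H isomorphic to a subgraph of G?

(A) is P: Floyd's tortoise-and-hare runs in O(n) time, O(1) space.
(B) is NP-complete: generalizes Clique and Hamiltonian Path (pattern size is part of the input).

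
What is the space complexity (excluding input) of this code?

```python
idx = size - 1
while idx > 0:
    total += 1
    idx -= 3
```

Space complexity: O(1).
Only a constant amount of auxiliary storage is used; nothing grows with n.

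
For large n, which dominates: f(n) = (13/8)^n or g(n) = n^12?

f(n) = (13/8)^n grows faster: (13/8)^n is exponential with base 13/8 > 1, dominating every polynomial.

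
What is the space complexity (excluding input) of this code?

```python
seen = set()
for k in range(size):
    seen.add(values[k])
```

Space complexity: O(n).
Auxiliary storage grows linearly with the input size n in the worst case.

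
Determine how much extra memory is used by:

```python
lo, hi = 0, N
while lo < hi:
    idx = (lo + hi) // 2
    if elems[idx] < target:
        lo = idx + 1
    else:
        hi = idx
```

Space complexity: O(1).
Only a constant amount of auxiliary storage is used; nothing grows with n.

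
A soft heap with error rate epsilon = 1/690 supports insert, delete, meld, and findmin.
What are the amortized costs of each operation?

Soft heaps (Chazelle) allow up to an epsilon = 1/690 fraction of elements to have corrupted (raised) keys. Insert is O(log(1/epsilon)) = O(log 690) amortized -- the structure maintains heap-ordered binary trees of rank bounded by O(log(1/epsilon)). Meld concatenates root lists: O(1) amortized. Delete and findmin are O(1) amortized.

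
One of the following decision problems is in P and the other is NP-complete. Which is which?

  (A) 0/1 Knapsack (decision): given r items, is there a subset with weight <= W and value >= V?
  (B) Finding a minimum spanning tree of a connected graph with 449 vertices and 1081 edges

(A) is NP-complete: reduces from Subset Sum.
(B) is P: Kruskal's / Prim's algorithms run in polynomial time.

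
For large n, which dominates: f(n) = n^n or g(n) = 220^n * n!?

g(n) = 220^n * n! grows faster: by Stirling n! ~ sqrt(2 pi n)(n/e)^n, so 220^n n! / n^n ~ (220/e)^n sqrt(2 pi n) -> infinity since 220/e > 1.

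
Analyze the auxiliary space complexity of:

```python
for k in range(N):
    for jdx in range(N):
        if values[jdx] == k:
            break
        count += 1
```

Space complexity: O(1).
Only a constant amount of auxiliary storage is used; nothing grows with n.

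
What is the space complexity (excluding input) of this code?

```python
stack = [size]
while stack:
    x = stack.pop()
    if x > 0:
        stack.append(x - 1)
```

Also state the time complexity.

Space complexity: O(1).
Only a constant amount of auxiliary storage is used; nothing grows with n.
Time complexity: O(n).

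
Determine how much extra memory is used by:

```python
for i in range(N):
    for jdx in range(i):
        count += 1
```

Space complexity: O(1).
Only a constant amount of auxiliary storage is used; nothing grows with n.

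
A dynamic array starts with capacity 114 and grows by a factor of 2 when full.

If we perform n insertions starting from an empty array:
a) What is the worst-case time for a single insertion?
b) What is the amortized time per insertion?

(a) Worst-case single insertion: O(n) -- when the array is full at capacity c, the resize copies all c elements, and c can be Theta(n).
(b) Resizes happen at sizes 114, 228, 456, ... Total copy cost for n insertions: 114 + 228 + ... = O(n) (geometric series with ratio 1/2). Amortized cost per insertion: O(n)/n = O(1).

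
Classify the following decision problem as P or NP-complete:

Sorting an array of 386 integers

This problem is in P: merge sort runs in O(n log n).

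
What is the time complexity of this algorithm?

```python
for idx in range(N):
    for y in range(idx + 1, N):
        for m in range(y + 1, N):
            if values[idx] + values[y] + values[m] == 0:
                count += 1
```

Time complexity: O(n^3).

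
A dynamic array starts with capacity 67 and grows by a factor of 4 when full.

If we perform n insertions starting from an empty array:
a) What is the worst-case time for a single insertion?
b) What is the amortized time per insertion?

(a) Worst-case single insertion: O(n) -- when the array is full at capacity c, the resize copies all c elements, and c can be Theta(n).
(b) Resizes happen at sizes 67, 268, 1072, ... Total copy cost for n insertions: 67 + 268 + ... = O(n) (geometric series with ratio 1/4). Amortized cost per insertion: O(n)/n = O(1).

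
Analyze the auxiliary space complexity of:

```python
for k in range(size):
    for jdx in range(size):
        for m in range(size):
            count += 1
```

Space complexity: O(1).
Only a constant amount of auxiliary storage is used; nothing grows with n.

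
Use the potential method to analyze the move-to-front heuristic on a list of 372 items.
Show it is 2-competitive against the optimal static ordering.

Let Phi = number of inversions between the MTF list and the optimal static list (0 <= Phi <= C(372,2)). Accessing an element at MTF position k and optimal position j: the move-to-front destroys all k-1 inversions in front of it that are not in front in optimal (>= k-j of them) and creates at most j-1 new ones. Amortized cost <= k + (j-1) - (k-j) = 2j - 1 <= 2 * optimal cost.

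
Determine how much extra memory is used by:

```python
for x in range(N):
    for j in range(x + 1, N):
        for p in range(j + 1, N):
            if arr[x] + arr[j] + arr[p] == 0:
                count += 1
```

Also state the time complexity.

Space complexity: O(1).
Only a constant amount of auxiliary storage is used; nothing grows with n.
Time complexity: O(n^3).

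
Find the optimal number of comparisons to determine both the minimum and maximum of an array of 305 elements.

Naive approach: 608 comparisons (304 for max + 304 for min).
Optimal: Compare elements in pairs first (floor(n/2) = 152 comparisons), then find max among winners and min among losers (152 comparisons each).
Total: ceil(3n/2) - 2 = 456 comparisons. An adversary argument shows this is also a lower bound.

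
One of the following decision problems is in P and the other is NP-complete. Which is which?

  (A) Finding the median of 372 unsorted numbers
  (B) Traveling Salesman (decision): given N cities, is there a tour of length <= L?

(A) is P: linear-time selection (median-of-medians) runs in O(n).
(B) is NP-complete: reduces from Hamiltonian Cycle.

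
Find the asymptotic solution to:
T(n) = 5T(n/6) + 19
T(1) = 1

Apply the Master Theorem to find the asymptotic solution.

a=5, b=6, f(n)=19. log_6(5) = 0.8982. Case 1 of Master Theorem: T(n) = O(n^0.8982).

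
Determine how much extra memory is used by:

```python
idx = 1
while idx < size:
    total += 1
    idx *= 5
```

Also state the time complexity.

Space complexity: O(1).
Only a constant amount of auxiliary storage is used; nothing grows with n.
Time complexity: O(log n).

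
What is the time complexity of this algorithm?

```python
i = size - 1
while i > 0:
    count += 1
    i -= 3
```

Time complexity: O(n).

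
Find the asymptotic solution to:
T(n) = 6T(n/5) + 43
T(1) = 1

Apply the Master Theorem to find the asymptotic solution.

a=6, b=5, f(n)=43. log_5(6) = 1.113. Case 1 of Master Theorem: T(n) = O(n^1.113).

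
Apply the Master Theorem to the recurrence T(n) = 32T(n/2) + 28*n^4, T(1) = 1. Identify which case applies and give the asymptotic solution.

a=32, b=2, f(n)=28*n^4.
log_2(32) = 5 > 4.
Since f(n) = O(n^4) is polynomially smaller than n^5, Case 1 applies.
T(n) = Theta(n^5).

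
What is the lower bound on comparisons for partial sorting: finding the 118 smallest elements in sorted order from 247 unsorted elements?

Finding 118 smallest of 247 in sorted order: Omega(247) to identify the 118 smallest, plus Omega(118 log 118) to sort them. Total: Omega(n + k log k).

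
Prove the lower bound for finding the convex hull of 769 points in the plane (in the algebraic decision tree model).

Reduction from sorting: given 769 numbers x_1,...,x_{769}, map x_i to the point (x_i, x_i^2) on the parabola y = x^2. All points are on the convex hull, and walking the hull gives them in sorted x-order. Since sorting requires Omega(n log n), so does planar convex hull.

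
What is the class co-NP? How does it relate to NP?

co-NP is the class of problems whose complement is in NP. A problem is in co-NP if 'no' instances have short proofs. NP and co-NP may or may not be equal. If NP != co-NP, then P != NP. Tautology (is a formula always true?) is in co-NP.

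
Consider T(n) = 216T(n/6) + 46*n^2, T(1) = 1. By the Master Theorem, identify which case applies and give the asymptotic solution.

a=216, b=6, f(n)=46*n^2.
log_6(216) = 3 > 2.
Since f(n) = O(n^2) is polynomially smaller than n^3, Case 1 applies.
T(n) = Theta(n^3).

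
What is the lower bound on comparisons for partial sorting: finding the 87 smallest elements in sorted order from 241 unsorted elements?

Finding 87 smallest of 241 in sorted order: Omega(241) to identify the 87 smallest, plus Omega(87 log 87) to sort them. Total: Omega(n + k log k).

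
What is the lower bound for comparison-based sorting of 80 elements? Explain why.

A comparison-based sorting algorithm corresponds to a decision tree. With 80! possible permutations, the tree has 80! leaves. The height is at least log_2(80!) = Omega(n log n) by Stirling's approximation.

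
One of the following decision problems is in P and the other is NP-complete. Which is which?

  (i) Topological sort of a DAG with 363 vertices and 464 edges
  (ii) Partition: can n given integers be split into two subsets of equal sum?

(i) is P: DFS-based topological sort runs in O(V+E).
(ii) is NP-complete: Subset Sum reduces to it (one of Karp's 21 NP-complete problems).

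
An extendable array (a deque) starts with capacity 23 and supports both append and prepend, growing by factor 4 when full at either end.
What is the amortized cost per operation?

Growth at either end copies all elements; capacities form a geometric sequence with ratio 4, so total copy cost over n operations is O(n) (two geometric series). Amortized O(1).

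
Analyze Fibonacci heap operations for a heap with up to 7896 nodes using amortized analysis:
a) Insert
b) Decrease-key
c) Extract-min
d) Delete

Fibonacci heaps use lazy consolidation. Potential function Phi = t + 2m (t = number of trees, m = marked nodes).
- Insert: O(1) actual, Delta Phi = +1 (one new tree) => O(1) amortized.
- Decrease-key: with c cascading cuts, actual cost is O(c); Delta Phi <= c - 2(c-1) + 2 = 4 - c (c new trees; >= c-1 marks cleared; <= 1 new mark). Amortized O(c) + (4 - c) = O(1).
- Extract-min: O(D(n) + t) actual; consolidation drops t to <= D(n)+1, so Delta Phi pays for the t term. D(n) = O(log n) for n = 7896 => O(log n) amortized.
- Delete: decrease-key to -inf then extract-min = O(log n).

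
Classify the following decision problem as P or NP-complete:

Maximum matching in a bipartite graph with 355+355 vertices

This problem is in P: Hopcroft-Karp runs in O(E sqrt(V)).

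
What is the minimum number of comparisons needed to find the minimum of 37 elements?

Finding the minimum requires 36 comparisons, identical reasoning to finding the maximum. Each comparison eliminates one candidate.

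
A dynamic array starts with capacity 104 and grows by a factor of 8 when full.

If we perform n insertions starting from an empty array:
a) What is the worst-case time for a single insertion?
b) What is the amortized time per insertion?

(a) Worst-case single insertion: O(n) -- when the array is full at capacity c, the resize copies all c elements, and c can be Theta(n).
(b) Resizes happen at sizes 104, 832, 6656, ... Total copy cost for n insertions: 104 + 832 + ... = O(n) (geometric series with ratio 1/8). Amortized cost per insertion: O(n)/n = O(1).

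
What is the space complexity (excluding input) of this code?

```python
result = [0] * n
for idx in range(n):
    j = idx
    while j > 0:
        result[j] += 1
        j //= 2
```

Space complexity: O(n).
Auxiliary storage grows linearly with the input size n in the worst case.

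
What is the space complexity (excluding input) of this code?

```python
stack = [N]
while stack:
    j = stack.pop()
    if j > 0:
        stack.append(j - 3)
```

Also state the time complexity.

Space complexity: O(1).
Only a constant amount of auxiliary storage is used; nothing grows with n.
Time complexity: O(n).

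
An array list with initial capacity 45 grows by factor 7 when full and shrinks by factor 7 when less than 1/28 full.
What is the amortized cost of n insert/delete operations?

Using potential function Phi = |7*size - capacity|. Resizing costs are offset by potential release. Amortized O(1) per operation.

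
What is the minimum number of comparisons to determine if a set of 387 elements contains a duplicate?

Determining if 387 elements are all distinct requires Omega(n log n) comparisons in the comparison model. This follows from the element distinctness lower bound.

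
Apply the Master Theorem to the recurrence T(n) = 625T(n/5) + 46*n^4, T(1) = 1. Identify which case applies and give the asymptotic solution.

a=625, b=5, f(n)=46*n^4.
log_5(625) = 4, so n^(log_b(a)) = n^4.
f(n) = Theta(n^4), so Case 2 applies.
T(n) = Theta(n^4 log n).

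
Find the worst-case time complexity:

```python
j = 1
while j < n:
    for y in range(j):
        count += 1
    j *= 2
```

Time complexity: O(n).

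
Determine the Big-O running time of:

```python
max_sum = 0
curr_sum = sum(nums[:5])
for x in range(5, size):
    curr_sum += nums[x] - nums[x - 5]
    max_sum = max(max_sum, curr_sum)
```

Time complexity: O(n).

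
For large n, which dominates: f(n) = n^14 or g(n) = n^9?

f(n) = n^14 grows faster: n^14/n^9 = n^5 -> infinity.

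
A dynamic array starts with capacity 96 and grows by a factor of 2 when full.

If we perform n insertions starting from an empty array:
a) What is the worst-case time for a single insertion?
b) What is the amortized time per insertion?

(a) Worst-case single insertion: O(n) -- when the array is full at capacity c, the resize copies all c elements, and c can be Theta(n).
(b) Resizes happen at sizes 96, 192, 384, ... Total copy cost for n insertions: 96 + 192 + ... = O(n) (geometric series with ratio 1/2). Amortized cost per insertion: O(n)/n = O(1).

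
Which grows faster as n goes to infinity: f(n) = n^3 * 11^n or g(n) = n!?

g(n) = n! grows faster: by Stirling n! ~ (n/e)^n sqrt(2*pi*n); (n/e)^n eventually dominates n^3 * 11^n.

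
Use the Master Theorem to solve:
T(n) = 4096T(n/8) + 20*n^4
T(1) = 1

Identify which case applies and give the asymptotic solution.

a=4096, b=8, f(n)=20*n^4.
log_8(4096) = 4, so n^(log_b(a)) = n^4.
f(n) = Theta(n^4), so Case 2 applies.
T(n) = Theta(n^4 log n).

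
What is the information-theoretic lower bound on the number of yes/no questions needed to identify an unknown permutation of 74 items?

There are 74! = 330788544151938641225953028221253782145683251820934971170611926835411235700971565459250872320000000000000000 permutations. Each yes/no question gives at most 1 bit, so at least ceil(log_2(330788544151938641225953028221253782145683251820934971170611926835411235700971565459250872320000000000000000)) = 358 questions are needed.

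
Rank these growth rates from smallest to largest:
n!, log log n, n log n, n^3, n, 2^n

Ordered by growth rate: log log n < n < n log n < n^3 < 2^n < n!.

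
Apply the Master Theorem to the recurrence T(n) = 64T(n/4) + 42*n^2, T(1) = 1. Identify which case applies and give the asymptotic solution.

a=64, b=4, f(n)=42*n^2.
log_4(64) = 3 > 2.
Since f(n) = O(n^2) is polynomially smaller than n^3, Case 1 applies.
T(n) = Theta(n^3).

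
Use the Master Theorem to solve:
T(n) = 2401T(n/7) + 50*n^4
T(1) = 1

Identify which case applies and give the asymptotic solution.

a=2401, b=7, f(n)=50*n^4.
log_7(2401) = 4, so n^(log_b(a)) = n^4.
f(n) = Theta(n^4), so Case 2 applies.
T(n) = Theta(n^4 log n).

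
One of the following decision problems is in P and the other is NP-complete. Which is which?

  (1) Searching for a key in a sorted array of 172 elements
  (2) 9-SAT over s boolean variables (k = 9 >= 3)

(1) is P: binary search runs in O(log n).
(2) is NP-complete: 3-SAT is NP-complete (Cook-Levin); k-SAT for k>=3 reduces from 3-SAT.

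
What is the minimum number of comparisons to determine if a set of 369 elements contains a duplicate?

Determining if 369 elements are all distinct requires Omega(n log n) comparisons in the comparison model. This follows from the element distinctness lower bound.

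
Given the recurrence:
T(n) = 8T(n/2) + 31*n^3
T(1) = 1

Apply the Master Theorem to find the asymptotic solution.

a=8, b=2, f(n)=31*n^3. log_2(8) = 3. Case 2: T(n) = O(n^3 log n).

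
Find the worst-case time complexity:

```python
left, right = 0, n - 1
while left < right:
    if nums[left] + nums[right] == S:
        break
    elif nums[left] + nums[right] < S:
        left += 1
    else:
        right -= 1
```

Time complexity: O(n).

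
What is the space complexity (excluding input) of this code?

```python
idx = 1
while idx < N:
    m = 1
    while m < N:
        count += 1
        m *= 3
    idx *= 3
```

Space complexity: O(1).
Only a constant amount of auxiliary storage is used; nothing grows with n.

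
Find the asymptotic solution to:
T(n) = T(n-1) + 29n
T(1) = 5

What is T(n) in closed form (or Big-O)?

Unrolling: T(n) = 5 + 29*(2 + 3 + ... + n) = 5 + 29*(n(n+1)/2 - 1) = O(n^2).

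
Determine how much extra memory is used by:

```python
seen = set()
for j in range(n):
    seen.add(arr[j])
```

Space complexity: O(n).
Auxiliary storage grows linearly with the input size n in the worst case.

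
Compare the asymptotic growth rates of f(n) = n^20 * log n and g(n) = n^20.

f(n) = n^20 * log n grows faster: extra log n factor -> infinity.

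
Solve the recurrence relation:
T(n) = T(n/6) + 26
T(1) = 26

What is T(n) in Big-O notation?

Each step divides n by 6 and adds 26. After log_6(n) steps, T(n) = O(log n).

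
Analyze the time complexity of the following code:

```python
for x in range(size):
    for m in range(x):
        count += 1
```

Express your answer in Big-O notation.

Time complexity: O(n^2).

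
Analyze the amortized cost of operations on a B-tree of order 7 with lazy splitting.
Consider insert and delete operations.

In a B-tree of order 7, a node splits when it has 7 keys. With lazy splitting, we use potential Phi = number of full nodes + number of near-empty nodes. Each split costs O(1) but reduces potential. Between splits, at least 3 insertions must occur in that node. Amortized structural cost is O(1) per operation, plus O(log_7 n) traversal.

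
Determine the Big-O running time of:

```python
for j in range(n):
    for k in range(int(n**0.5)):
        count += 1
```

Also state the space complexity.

Time complexity: O(n * sqrt(n)).
Space complexity: O(1).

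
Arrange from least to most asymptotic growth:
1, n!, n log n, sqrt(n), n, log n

Ordered by growth rate: 1 < log n < sqrt(n) < n < n log n < n!.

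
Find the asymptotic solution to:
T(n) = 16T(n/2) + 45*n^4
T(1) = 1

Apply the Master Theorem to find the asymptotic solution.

a=16, b=2, f(n)=45*n^4. log_2(16) = 4. Case 2: T(n) = O(n^4 log n).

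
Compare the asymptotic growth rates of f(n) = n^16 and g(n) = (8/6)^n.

g(n) = (8/6)^n grows faster: (8/6)^n is exponential with base 8/6 > 1, dominating every polynomial.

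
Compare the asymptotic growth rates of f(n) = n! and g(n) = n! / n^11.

f(n) = n! grows faster: the ratio n!/(n!/n^11) = n^11 -> infinity.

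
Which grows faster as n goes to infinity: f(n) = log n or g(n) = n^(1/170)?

g(n) = n^(1/170) grows faster: any positive power of n dominates log n.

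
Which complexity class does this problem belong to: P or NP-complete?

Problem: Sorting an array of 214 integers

This problem is in P: merge sort runs in O(n log n).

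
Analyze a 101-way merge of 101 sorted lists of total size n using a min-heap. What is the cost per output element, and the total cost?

Maintain a min-heap of size 101 holding the current head of each list. Each output step does one extract-min (O(log 101)) and one insert of that list's next element (O(log 101)). Each of the n elements passes through the heap exactly once, so the total cost is O(n log 101), i.e. O(log 101) per output element.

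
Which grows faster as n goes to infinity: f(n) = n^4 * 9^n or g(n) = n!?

g(n) = n! grows faster: by Stirling n! ~ (n/e)^n sqrt(2*pi*n); (n/e)^n eventually dominates n^4 * 9^n.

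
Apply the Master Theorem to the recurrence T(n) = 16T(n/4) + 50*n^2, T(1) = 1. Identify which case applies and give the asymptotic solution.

a=16, b=4, f(n)=50*n^2.
log_4(16) = 2, so n^(log_b(a)) = n^2.
f(n) = Theta(n^2), so Case 2 applies.
T(n) = Theta(n^2 log n).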